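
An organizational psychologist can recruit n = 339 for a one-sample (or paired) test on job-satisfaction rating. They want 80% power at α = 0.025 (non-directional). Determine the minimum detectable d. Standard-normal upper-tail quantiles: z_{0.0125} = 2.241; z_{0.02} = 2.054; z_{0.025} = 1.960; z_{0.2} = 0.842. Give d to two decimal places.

For a single sample (or paired design) of n = 339: d_min = (z_{α/2} + z_β)/√n.
z-sum = 2.241 + 0.842 = 3.083.
d_min = 3.083 / √339 = 3.083 / 18.412 = 0.167.

d_min ≈ 0.17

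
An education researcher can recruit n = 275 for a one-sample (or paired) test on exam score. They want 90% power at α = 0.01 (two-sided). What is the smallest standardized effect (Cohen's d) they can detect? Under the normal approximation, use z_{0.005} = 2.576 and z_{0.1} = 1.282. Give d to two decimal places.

d_min ≈ 0.23

For a single sample (or paired design) of n = 275: d_min = (z_{α/2} + z_β)/√n.
z-sum = 2.576 + 1.282 = 3.858.
d_min = 3.858 / √275 = 3.858 / 16.583 = 0.233.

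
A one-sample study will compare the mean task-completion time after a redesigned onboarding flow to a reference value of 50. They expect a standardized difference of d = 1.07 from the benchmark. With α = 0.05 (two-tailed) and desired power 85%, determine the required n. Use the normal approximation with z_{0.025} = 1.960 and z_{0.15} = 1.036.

n = 8

For a one-sample test: n = ((z_{α/2} + z_β) / d)².
z_{α/2} + z_β = 1.960 + 1.036 = 2.996.
n = (2.996 / 1.07)² = 2.800² = 7.84.
Round up.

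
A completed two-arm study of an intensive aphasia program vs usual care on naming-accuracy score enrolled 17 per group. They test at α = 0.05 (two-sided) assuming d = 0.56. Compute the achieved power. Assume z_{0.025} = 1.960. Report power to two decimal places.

power ≈ 0.37

For two equal groups, power = Φ(d·√(n/2) − z_{α/2}).
d·√(n/2) = 0.56 × √(17/2) = 0.56 × 2.915 = 1.633.
z_β = 1.633 − 1.960 = -0.327.
Power = Φ(-0.327) = 0.372.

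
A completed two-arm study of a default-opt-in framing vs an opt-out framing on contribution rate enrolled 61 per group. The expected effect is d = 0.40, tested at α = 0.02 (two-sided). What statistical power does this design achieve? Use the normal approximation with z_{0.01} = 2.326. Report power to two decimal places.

For two equal groups, power = Φ(d·√(n/2) − z_{α/2}).
d·√(n/2) = 0.40 × √(61/2) = 0.40 × 5.523 = 2.209.
z_β = 2.209 − 2.326 = -0.117.
Power = Φ(-0.117) = 0.453.

power ≈ 0.45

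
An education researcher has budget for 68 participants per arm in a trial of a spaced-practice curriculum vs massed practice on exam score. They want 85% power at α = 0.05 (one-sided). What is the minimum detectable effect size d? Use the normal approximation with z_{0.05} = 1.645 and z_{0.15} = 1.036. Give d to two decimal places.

For two independent groups of n = 68 each: d_min = (z_{α} + z_β)·√(2/n).
z-sum = 1.645 + 1.036 = 2.681.
d_min = 2.681 × √(2/68) = 2.681 × 0.1715 = 0.460.

d_min ≈ 0.46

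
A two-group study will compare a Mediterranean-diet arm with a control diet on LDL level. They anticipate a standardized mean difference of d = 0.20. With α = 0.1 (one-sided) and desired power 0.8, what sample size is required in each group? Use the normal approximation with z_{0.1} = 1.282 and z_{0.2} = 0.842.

For two independent groups with equal n: n = 2·((z_{α} + z_β) / d)².
z_{α} + z_β = 1.282 + 0.842 = 2.124.
n = 2 × (2.124 / 0.20)² = 2 × 10.620² = 2 × 112.78 = 225.6.
Round up to the next whole participant.

n = 226 per group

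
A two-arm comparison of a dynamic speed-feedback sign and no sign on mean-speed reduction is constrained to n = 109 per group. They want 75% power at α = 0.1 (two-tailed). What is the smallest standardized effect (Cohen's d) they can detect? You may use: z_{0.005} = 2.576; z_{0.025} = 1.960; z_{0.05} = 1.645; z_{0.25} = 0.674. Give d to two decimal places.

d_min ≈ 0.31

For two independent groups of n = 109 each: d_min = (z_{α/2} + z_β)·√(2/n).
z-sum = 1.645 + 0.674 = 2.319.
d_min = 2.319 × √(2/109) = 2.319 × 0.1355 = 0.314.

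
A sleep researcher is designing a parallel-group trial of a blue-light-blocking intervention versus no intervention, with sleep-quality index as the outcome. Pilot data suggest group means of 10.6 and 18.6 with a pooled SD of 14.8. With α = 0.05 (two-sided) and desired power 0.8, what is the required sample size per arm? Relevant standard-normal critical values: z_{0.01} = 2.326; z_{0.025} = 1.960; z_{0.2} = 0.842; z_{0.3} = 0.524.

n = 54 per group

Cohen's d = |M₁ − M₂| / SD_pooled = |10.6 − 18.6| / 14.8 = 8.0 / 14.8 = 0.541.
For two independent groups with equal n: n = 2·((z_{α/2} + z_β) / d)².
z_{α/2} + z_β = 1.960 + 0.842 = 2.802.
n = 2 × (2.802 / 0.541)² = 2 × 5.179² = 2 × 26.83 = 53.7.
Round up to the next whole participant.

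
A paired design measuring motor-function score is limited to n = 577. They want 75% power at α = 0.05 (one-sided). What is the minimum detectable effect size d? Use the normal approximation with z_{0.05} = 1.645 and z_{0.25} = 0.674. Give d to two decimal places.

d_min ≈ 0.10

For a single sample (or paired design) of n = 577: d_min = (z_{α} + z_β)/√n.
z-sum = 1.645 + 0.674 = 2.319.
d_min = 2.319 / √577 = 2.319 / 24.021 = 0.097.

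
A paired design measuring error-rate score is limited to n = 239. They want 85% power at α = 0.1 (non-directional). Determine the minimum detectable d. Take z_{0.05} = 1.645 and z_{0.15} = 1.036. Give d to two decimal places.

d_min ≈ 0.17

For a single sample (or paired design) of n = 239: d_min = (z_{α/2} + z_β)/√n.
z-sum = 1.645 + 1.036 = 2.681.
d_min = 2.681 / √239 = 2.681 / 15.460 = 0.173.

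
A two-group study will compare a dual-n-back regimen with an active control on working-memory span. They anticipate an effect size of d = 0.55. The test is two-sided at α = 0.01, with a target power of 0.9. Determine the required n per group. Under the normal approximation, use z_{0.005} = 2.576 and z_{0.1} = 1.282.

For two independent groups with equal n: n = 2·((z_{α/2} + z_β) / d)².
z_{α/2} + z_β = 2.576 + 1.282 = 3.858.
n = 2 × (3.858 / 0.55)² = 2 × 7.015² = 2 × 49.20 = 98.4.
Round up to the next whole participant.

n = 99 per group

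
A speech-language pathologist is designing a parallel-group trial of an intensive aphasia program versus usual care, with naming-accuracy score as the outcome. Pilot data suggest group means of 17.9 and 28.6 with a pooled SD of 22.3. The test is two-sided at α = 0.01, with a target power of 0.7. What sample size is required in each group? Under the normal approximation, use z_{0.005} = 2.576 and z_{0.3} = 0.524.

Cohen's d = |M₁ − M₂| / SD_pooled = |17.9 − 28.6| / 22.3 = 10.7 / 22.3 = 0.480.
For two independent groups with equal n: n = 2·((z_{α/2} + z_β) / d)².
z_{α/2} + z_β = 2.576 + 0.524 = 3.100.
n = 2 × (3.100 / 0.480)² = 2 × 6.458² = 2 × 41.71 = 83.4.
Round up to the next whole participant.

n = 84 per group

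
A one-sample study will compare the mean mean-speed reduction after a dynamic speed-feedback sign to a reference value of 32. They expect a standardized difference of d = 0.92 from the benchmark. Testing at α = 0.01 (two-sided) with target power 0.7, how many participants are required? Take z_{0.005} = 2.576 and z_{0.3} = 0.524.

n = 12

For a one-sample test: n = ((z_{α/2} + z_β) / d)².
z_{α/2} + z_β = 2.576 + 0.524 = 3.100.
n = (3.100 / 0.92)² = 3.370² = 11.35.
Round up.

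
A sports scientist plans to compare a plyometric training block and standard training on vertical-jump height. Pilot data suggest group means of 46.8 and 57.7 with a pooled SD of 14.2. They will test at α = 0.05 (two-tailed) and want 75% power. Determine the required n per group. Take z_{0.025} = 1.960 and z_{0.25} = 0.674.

Cohen's d = |M₁ − M₂| / SD_pooled = |46.8 − 57.7| / 14.2 = 10.9 / 14.2 = 0.768.
For two independent groups with equal n: n = 2·((z_{α/2} + z_β) / d)².
z_{α/2} + z_β = 1.960 + 0.674 = 2.634.
n = 2 × (2.634 / 0.768)² = 2 × 3.430² = 2 × 11.76 = 23.5.
Round up to the next whole participant.

n = 24 per group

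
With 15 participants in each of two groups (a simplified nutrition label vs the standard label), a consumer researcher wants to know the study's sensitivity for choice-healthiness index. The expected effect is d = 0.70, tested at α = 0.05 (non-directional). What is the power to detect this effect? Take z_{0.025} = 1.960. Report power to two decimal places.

power ≈ 0.48

For two equal groups, power = Φ(d·√(n/2) − z_{α/2}).
d·√(n/2) = 0.70 × √(15/2) = 0.70 × 2.739 = 1.917.
z_β = 1.917 − 1.960 = -0.043.
Power = Φ(-0.043) = 0.483.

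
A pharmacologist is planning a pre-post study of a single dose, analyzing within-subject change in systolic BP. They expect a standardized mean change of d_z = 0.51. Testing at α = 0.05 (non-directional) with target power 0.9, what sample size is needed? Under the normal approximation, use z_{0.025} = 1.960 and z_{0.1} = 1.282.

For a paired (one-sample on differences) test: n = ((z_{α/2} + z_β) / d)².
z_{α/2} + z_β = 1.960 + 1.282 = 3.242.
n = (3.242 / 0.51)² = 6.357² = 40.41.
Round up.

n = 41 pairs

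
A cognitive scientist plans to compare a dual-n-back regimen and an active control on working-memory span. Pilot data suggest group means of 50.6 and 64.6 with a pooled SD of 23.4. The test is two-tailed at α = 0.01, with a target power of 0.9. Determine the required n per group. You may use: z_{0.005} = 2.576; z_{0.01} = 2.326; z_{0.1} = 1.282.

n = 84 per group

Cohen's d = |M₁ − M₂| / SD_pooled = |50.6 − 64.6| / 23.4 = 14.0 / 23.4 = 0.598.
For two independent groups with equal n: n = 2·((z_{α/2} + z_β) / d)².
z_{α/2} + z_β = 2.576 + 1.282 = 3.858.
n = 2 × (3.858 / 0.598)² = 2 × 6.452² = 2 × 41.62 = 83.2.
Round up to the next whole participant.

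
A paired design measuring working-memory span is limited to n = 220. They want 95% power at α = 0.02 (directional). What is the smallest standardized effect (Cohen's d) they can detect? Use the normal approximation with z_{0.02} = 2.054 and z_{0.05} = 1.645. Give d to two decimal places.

For a single sample (or paired design) of n = 220: d_min = (z_{α} + z_β)/√n.
z-sum = 2.054 + 1.645 = 3.699.
d_min = 3.699 / √220 = 3.699 / 14.832 = 0.249.

d_min ≈ 0.25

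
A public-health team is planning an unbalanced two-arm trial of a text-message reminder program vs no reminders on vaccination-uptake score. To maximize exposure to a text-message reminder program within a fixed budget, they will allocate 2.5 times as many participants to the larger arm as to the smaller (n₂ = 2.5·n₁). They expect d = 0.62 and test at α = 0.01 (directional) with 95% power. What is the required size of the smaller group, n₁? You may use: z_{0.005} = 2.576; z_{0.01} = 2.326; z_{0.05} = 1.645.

n₁ = 58

With allocation ratio k = n₂/n₁ = 2.5, Var(x̄₁−x̄₂) = σ²(1/n₁ + 1/(k·n₁)) = σ²·(k+1)/(k·n₁).
So n₁ = (1 + 1/k)·((z_{α} + z_β)/d)² = 1.400 × (3.971/0.62)².
n₁ = 1.400 × 41.02 = 57.4.
Round up: n₁ = 58, giving n₂ = 2.5 × 58 = 145.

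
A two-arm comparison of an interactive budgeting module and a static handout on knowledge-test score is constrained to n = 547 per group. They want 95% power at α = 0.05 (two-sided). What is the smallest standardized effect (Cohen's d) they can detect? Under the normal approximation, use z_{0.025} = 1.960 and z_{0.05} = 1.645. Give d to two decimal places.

d_min ≈ 0.22

For two independent groups of n = 547 each: d_min = (z_{α/2} + z_β)·√(2/n).
z-sum = 1.960 + 1.645 = 3.605.
d_min = 3.605 × √(2/547) = 3.605 × 0.0605 = 0.218.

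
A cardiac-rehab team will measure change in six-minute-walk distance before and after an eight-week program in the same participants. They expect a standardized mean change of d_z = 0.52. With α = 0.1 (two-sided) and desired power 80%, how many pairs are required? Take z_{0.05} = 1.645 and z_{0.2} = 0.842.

For a paired (one-sample on differences) test: n = ((z_{α/2} + z_β) / d)².
z_{α/2} + z_β = 1.645 + 0.842 = 2.487.
n = (2.487 / 0.52)² = 4.783² = 22.87.
Round up.

n = 23 pairs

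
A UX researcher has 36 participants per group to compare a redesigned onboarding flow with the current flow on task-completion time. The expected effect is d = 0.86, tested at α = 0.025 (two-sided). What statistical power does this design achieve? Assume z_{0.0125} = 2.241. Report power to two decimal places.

power ≈ 0.92

For two equal groups, power = Φ(d·√(n/2) − z_{α/2}).
d·√(n/2) = 0.86 × √(36/2) = 0.86 × 4.243 = 3.649.
z_β = 3.649 − 2.241 = 1.408.
Power = Φ(1.408) = 0.920.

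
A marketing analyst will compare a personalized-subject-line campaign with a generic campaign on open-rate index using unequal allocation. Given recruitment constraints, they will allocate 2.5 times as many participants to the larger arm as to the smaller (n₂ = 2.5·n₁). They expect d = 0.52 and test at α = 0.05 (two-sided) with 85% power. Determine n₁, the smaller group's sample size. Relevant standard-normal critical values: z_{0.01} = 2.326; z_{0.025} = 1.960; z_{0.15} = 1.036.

With allocation ratio k = n₂/n₁ = 2.5, Var(x̄₁−x̄₂) = σ²(1/n₁ + 1/(k·n₁)) = σ²·(k+1)/(k·n₁).
So n₁ = (1 + 1/k)·((z_{α/2} + z_β)/d)² = 1.400 × (2.996/0.52)².
n₁ = 1.400 × 33.20 = 46.5.
Round up: n₁ = 47, giving n₂ = ⌈2.5 × 47⌉ = ⌈117.5⌉ = 118.

n₁ = 47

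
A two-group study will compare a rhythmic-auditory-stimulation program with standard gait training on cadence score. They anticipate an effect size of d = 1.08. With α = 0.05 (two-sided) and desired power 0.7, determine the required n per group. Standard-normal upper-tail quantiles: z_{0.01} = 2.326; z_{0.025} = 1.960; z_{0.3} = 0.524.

For two independent groups with equal n: n = 2·((z_{α/2} + z_β) / d)².
z_{α/2} + z_β = 1.960 + 0.524 = 2.484.
n = 2 × (2.484 / 1.08)² = 2 × 2.300² = 2 × 5.29 = 10.6.
Round up to the next whole participant.

n = 11 per group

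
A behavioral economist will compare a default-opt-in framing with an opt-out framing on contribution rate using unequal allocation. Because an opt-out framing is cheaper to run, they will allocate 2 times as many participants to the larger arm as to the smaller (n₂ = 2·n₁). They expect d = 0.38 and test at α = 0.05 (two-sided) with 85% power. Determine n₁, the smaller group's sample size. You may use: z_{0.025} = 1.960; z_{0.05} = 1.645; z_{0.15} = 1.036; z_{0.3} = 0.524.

n₁ = 94

With allocation ratio k = n₂/n₁ = 2, Var(x̄₁−x̄₂) = σ²(1/n₁ + 1/(k·n₁)) = σ²·(k+1)/(k·n₁).
So n₁ = (1 + 1/k)·((z_{α/2} + z_β)/d)² = 1.500 × (2.996/0.38)².
n₁ = 1.500 × 62.16 = 93.2.
Round up: n₁ = 94, giving n₂ = 2 × 94 = 188.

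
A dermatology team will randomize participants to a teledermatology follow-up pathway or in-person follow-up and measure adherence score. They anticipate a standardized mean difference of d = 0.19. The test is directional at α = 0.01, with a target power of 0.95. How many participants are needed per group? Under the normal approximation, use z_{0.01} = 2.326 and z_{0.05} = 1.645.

n = 874 per group

For two independent groups with equal n: n = 2·((z_{α} + z_β) / d)².
z_{α} + z_β = 2.326 + 1.645 = 3.971.
n = 2 × (3.971 / 0.19)² = 2 × 20.900² = 2 × 436.81 = 873.6.
Round up to the next whole participant.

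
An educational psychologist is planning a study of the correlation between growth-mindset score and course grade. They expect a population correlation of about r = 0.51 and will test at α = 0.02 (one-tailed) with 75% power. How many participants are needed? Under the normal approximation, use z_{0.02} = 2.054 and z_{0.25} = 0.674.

Fisher's z: C = ½·ln((1+r)/(1−r)) = ½·ln(3.0816) = 0.5627.
n = ((z_{α} + z_β)/C)² + 3.
(2.054 + 0.674) / 0.5627 = 2.728 / 0.5627 = 4.848.
n = 4.848² + 3 = 23.50 + 3 = 26.5.
Round up.

n = 27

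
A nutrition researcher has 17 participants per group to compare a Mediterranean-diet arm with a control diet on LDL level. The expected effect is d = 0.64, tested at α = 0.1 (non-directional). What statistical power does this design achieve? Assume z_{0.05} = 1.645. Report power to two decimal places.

power ≈ 0.59

For two equal groups, power = Φ(d·√(n/2) − z_{α/2}).
d·√(n/2) = 0.64 × √(17/2) = 0.64 × 2.915 = 1.866.
z_β = 1.866 − 1.645 = 0.221.
Power = Φ(0.221) = 0.587.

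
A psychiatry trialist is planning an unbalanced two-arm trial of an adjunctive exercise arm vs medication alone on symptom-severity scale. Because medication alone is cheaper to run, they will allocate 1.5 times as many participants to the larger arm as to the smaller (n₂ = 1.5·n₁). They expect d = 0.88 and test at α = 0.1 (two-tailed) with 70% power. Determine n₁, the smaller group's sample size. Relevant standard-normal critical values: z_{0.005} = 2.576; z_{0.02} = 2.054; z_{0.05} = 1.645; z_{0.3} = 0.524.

n₁ = 11

With allocation ratio k = n₂/n₁ = 1.5, Var(x̄₁−x̄₂) = σ²(1/n₁ + 1/(k·n₁)) = σ²·(k+1)/(k·n₁).
So n₁ = (1 + 1/k)·((z_{α/2} + z_β)/d)² = 1.667 × (2.169/0.88)².
n₁ = 1.667 × 6.08 = 10.1.
Round up: n₁ = 11, giving n₂ = ⌈1.5 × 11⌉ = ⌈16.5⌉ = 17.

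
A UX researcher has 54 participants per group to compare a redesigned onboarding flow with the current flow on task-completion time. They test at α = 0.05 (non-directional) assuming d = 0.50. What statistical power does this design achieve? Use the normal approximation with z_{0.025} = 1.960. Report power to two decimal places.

power ≈ 0.74

For two equal groups, power = Φ(d·√(n/2) − z_{α/2}).
d·√(n/2) = 0.50 × √(54/2) = 0.50 × 5.196 = 2.598.
z_β = 2.598 − 1.960 = 0.638.
Power = Φ(0.638) = 0.738.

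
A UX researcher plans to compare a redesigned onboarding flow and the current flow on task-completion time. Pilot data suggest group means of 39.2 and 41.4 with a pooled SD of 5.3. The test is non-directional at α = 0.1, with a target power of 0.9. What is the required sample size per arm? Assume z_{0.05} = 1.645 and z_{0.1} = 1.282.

Cohen's d = |M₁ − M₂| / SD_pooled = |39.2 − 41.4| / 5.3 = 2.2 / 5.3 = 0.415.
For two independent groups with equal n: n = 2·((z_{α/2} + z_β) / d)².
z_{α/2} + z_β = 1.645 + 1.282 = 2.927.
n = 2 × (2.927 / 0.415)² = 2 × 7.053² = 2 × 49.74 = 99.5.
Round up to the next whole participant.

n = 100 per group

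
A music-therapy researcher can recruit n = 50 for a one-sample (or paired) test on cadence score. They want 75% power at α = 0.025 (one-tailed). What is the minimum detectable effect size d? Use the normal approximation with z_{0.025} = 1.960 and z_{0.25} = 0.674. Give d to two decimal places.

d_min ≈ 0.37

For a single sample (or paired design) of n = 50: d_min = (z_{α} + z_β)/√n.
z-sum = 1.960 + 0.674 = 2.634.
d_min = 2.634 / √50 = 2.634 / 7.071 = 0.373.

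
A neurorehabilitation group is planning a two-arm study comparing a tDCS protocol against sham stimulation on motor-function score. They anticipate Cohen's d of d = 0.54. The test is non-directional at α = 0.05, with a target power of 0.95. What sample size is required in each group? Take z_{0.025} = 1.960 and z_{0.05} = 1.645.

n = 90 per group

For two independent groups with equal n: n = 2·((z_{α/2} + z_β) / d)².
z_{α/2} + z_β = 1.960 + 1.645 = 3.605.
n = 2 × (3.605 / 0.54)² = 2 × 6.676² = 2 × 44.57 = 89.1.
Round up to the next whole participant.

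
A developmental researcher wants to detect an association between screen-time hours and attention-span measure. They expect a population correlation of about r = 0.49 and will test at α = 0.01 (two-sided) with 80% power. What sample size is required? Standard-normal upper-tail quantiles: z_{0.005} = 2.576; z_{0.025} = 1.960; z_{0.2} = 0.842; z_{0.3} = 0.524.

Fisher's z: C = ½·ln((1+r)/(1−r)) = ½·ln(2.9216) = 0.5361.
n = ((z_{α/2} + z_β)/C)² + 3.
(2.576 + 0.842) / 0.5361 = 3.418 / 0.5361 = 6.376.
n = 6.376² + 3 = 40.65 + 3 = 43.6.
Round up.

n = 44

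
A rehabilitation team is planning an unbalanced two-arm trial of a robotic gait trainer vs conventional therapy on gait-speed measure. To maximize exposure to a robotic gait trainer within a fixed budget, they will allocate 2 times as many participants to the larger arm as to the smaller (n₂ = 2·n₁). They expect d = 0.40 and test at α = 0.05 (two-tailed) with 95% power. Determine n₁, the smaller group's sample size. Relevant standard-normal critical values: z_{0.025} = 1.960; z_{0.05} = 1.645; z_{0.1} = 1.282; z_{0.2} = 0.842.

n₁ = 122

With allocation ratio k = n₂/n₁ = 2, Var(x̄₁−x̄₂) = σ²(1/n₁ + 1/(k·n₁)) = σ²·(k+1)/(k·n₁).
So n₁ = (1 + 1/k)·((z_{α/2} + z_β)/d)² = 1.500 × (3.605/0.40)².
n₁ = 1.500 × 81.23 = 121.8.
Round up: n₁ = 122, giving n₂ = 2 × 122 = 244.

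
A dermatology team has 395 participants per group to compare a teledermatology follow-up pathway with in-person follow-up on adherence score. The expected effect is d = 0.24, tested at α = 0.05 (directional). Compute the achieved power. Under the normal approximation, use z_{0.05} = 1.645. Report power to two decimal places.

power ≈ 0.96

For two equal groups, power = Φ(d·√(n/2) − z_{α}).
d·√(n/2) = 0.24 × √(395/2) = 0.24 × 14.053 = 3.373.
z_β = 3.373 − 1.645 = 1.728.
Power = Φ(1.728) = 0.958.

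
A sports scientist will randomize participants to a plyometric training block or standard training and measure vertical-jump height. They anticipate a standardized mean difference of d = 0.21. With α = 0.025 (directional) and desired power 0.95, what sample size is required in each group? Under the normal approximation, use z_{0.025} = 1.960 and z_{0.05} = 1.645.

For two independent groups with equal n: n = 2·((z_{α} + z_β) / d)².
z_{α} + z_β = 1.960 + 1.645 = 3.605.
n = 2 × (3.605 / 0.21)² = 2 × 17.167² = 2 × 294.69 = 589.4.
Round up to the next whole participant.

n = 590 per group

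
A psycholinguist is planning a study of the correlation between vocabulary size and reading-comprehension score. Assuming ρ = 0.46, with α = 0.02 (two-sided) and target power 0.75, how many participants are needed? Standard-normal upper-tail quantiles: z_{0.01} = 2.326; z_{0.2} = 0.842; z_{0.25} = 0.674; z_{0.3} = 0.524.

Fisher's z: C = ½·ln((1+r)/(1−r)) = ½·ln(2.7037) = 0.4973.
n = ((z_{α/2} + z_β)/C)² + 3.
(2.326 + 0.674) / 0.4973 = 3.000 / 0.4973 = 6.033.
n = 6.033² + 3 = 36.39 + 3 = 39.4.
Round up.

n = 40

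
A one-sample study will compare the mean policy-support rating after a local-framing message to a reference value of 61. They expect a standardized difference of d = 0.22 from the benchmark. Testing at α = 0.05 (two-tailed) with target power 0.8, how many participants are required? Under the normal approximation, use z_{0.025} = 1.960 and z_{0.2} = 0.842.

n = 163

For a one-sample test: n = ((z_{α/2} + z_β) / d)².
z_{α/2} + z_β = 1.960 + 0.842 = 2.802.
n = (2.802 / 0.22)² = 12.736² = 162.21.
Round up.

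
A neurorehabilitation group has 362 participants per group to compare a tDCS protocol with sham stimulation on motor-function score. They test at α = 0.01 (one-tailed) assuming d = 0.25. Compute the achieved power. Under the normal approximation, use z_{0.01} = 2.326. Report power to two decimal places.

For two equal groups, power = Φ(d·√(n/2) − z_{α}).
d·√(n/2) = 0.25 × √(362/2) = 0.25 × 13.454 = 3.363.
z_β = 3.363 − 2.326 = 1.037.
Power = Φ(1.037) = 0.850.

power ≈ 0.85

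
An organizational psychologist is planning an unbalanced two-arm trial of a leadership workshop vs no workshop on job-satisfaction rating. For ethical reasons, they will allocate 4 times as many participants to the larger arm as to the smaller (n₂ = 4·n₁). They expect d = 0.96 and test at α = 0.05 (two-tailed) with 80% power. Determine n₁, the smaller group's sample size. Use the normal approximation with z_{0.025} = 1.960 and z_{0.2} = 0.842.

With allocation ratio k = n₂/n₁ = 4, Var(x̄₁−x̄₂) = σ²(1/n₁ + 1/(k·n₁)) = σ²·(k+1)/(k·n₁).
So n₁ = (1 + 1/k)·((z_{α/2} + z_β)/d)² = 1.250 × (2.802/0.96)².
n₁ = 1.250 × 8.52 = 10.6.
Round up: n₁ = 11, giving n₂ = 4 × 11 = 44.

n₁ = 11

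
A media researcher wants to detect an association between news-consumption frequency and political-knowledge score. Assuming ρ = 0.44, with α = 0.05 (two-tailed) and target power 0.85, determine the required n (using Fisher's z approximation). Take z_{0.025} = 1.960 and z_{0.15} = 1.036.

Fisher's z: C = ½·ln((1+r)/(1−r)) = ½·ln(2.5714) = 0.4722.
n = ((z_{α/2} + z_β)/C)² + 3.
(1.960 + 1.036) / 0.4722 = 2.996 / 0.4722 = 6.345.
n = 6.345² + 3 = 40.26 + 3 = 43.3.
Round up.

n = 44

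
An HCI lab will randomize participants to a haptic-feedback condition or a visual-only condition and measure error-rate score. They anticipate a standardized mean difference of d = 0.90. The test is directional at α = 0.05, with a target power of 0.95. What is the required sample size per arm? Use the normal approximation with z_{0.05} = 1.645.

n = 27 per group

For two independent groups with equal n: n = 2·((z_{α} + z_β) / d)².
z_{α} + z_β = 1.645 + 1.645 = 3.290.
n = 2 × (3.290 / 0.90)² = 2 × 3.656² = 2 × 13.36 = 26.7.
Round up to the next whole participant.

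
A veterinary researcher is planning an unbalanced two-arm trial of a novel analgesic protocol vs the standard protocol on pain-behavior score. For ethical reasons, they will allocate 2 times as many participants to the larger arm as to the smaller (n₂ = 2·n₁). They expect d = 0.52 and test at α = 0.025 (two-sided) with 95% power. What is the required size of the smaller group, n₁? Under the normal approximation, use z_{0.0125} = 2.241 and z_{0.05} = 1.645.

n₁ = 84

With allocation ratio k = n₂/n₁ = 2, Var(x̄₁−x̄₂) = σ²(1/n₁ + 1/(k·n₁)) = σ²·(k+1)/(k·n₁).
So n₁ = (1 + 1/k)·((z_{α/2} + z_β)/d)² = 1.500 × (3.886/0.52)².
n₁ = 1.500 × 55.85 = 83.8.
Round up: n₁ = 84, giving n₂ = 2 × 84 = 168.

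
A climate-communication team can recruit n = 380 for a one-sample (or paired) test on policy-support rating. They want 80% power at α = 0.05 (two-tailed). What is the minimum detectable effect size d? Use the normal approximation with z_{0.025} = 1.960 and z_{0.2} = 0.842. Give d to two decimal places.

For a single sample (or paired design) of n = 380: d_min = (z_{α/2} + z_β)/√n.
z-sum = 1.960 + 0.842 = 2.802.
d_min = 2.802 / √380 = 2.802 / 19.494 = 0.144.

d_min ≈ 0.14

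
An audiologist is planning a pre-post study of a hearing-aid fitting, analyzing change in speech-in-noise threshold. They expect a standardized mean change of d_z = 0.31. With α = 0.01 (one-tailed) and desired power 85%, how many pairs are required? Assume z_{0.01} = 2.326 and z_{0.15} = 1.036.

n = 118 pairs

For a paired (one-sample on differences) test: n = ((z_{α} + z_β) / d)².
z_{α} + z_β = 2.326 + 1.036 = 3.362.
n = (3.362 / 0.31)² = 10.845² = 117.62.
Round up.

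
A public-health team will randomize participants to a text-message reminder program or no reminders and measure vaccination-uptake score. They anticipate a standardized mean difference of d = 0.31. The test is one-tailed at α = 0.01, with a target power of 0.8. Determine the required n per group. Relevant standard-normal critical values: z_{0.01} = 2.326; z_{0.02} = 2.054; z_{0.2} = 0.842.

For two independent groups with equal n: n = 2·((z_{α} + z_β) / d)².
z_{α} + z_β = 2.326 + 0.842 = 3.168.
n = 2 × (3.168 / 0.31)² = 2 × 10.219² = 2 × 104.44 = 208.9.
Round up to the next whole participant.

n = 209 per group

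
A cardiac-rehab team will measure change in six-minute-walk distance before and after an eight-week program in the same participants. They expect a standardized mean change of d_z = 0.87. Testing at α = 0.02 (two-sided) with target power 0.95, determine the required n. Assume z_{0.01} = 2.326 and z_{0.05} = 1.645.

n = 21 pairs

For a paired (one-sample on differences) test: n = ((z_{α/2} + z_β) / d)².
z_{α/2} + z_β = 2.326 + 1.645 = 3.971.
n = (3.971 / 0.87)² = 4.564² = 20.83.
Round up.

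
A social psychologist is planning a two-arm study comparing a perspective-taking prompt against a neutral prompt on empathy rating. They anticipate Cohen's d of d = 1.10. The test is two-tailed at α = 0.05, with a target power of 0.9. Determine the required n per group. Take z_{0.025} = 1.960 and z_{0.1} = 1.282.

For two independent groups with equal n: n = 2·((z_{α/2} + z_β) / d)².
z_{α/2} + z_β = 1.960 + 1.282 = 3.242.
n = 2 × (3.242 / 1.10)² = 2 × 2.947² = 2 × 8.69 = 17.4.
Round up to the next whole participant.

n = 18 per group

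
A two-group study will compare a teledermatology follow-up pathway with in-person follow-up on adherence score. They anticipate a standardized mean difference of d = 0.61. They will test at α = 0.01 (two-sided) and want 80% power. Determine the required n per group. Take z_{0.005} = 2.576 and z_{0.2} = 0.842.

n = 63 per group

For two independent groups with equal n: n = 2·((z_{α/2} + z_β) / d)².
z_{α/2} + z_β = 2.576 + 0.842 = 3.418.
n = 2 × (3.418 / 0.61)² = 2 × 5.603² = 2 × 31.40 = 62.8.
Round up to the next whole participant.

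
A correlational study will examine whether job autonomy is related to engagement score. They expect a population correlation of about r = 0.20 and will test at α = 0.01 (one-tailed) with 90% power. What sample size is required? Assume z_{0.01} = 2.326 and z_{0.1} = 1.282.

Fisher's z: C = ½·ln((1+r)/(1−r)) = ½·ln(1.5000) = 0.2027.
n = ((z_{α} + z_β)/C)² + 3.
(2.326 + 1.282) / 0.2027 = 3.608 / 0.2027 = 17.800.
n = 17.800² + 3 = 316.83 + 3 = 319.8.
Round up.

n = 320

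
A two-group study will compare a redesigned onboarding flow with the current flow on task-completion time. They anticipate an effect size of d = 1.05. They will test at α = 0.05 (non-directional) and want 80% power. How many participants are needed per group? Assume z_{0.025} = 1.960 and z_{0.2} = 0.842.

For two independent groups with equal n: n = 2·((z_{α/2} + z_β) / d)².
z_{α/2} + z_β = 1.960 + 0.842 = 2.802.
n = 2 × (2.802 / 1.05)² = 2 × 2.669² = 2 × 7.12 = 14.2.
Round up to the next whole participant.

n = 15 per group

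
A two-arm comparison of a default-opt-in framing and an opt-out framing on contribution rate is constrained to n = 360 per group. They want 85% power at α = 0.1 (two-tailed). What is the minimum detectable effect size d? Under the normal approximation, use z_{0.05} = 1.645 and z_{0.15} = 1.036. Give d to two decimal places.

For two independent groups of n = 360 each: d_min = (z_{α/2} + z_β)·√(2/n).
z-sum = 1.645 + 1.036 = 2.681.
d_min = 2.681 × √(2/360) = 2.681 × 0.0745 = 0.200.

d_min ≈ 0.20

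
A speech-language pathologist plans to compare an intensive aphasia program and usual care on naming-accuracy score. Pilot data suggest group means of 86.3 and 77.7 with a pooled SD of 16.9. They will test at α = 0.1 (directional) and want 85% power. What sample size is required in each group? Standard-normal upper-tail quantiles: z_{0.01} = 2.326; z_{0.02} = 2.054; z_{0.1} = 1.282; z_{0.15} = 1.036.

n = 42 per group

Cohen's d = |M₁ − M₂| / SD_pooled = |86.3 − 77.7| / 16.9 = 8.6 / 16.9 = 0.509.
For two independent groups with equal n: n = 2·((z_{α} + z_β) / d)².
z_{α} + z_β = 1.282 + 1.036 = 2.318.
n = 2 × (2.318 / 0.509)² = 2 × 4.554² = 2 × 20.74 = 41.5.
Round up to the next whole participant.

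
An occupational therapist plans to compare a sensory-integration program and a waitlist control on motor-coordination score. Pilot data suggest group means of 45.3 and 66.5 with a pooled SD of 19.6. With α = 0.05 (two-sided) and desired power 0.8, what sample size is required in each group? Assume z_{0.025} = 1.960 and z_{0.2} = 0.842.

n = 14 per group

Cohen's d = |M₁ − M₂| / SD_pooled = |45.3 − 66.5| / 19.6 = 21.2 / 19.6 = 1.082.
For two independent groups with equal n: n = 2·((z_{α/2} + z_β) / d)².
z_{α/2} + z_β = 1.960 + 0.842 = 2.802.
n = 2 × (2.802 / 1.082)² = 2 × 2.590² = 2 × 6.71 = 13.4.
Round up to the next whole participant.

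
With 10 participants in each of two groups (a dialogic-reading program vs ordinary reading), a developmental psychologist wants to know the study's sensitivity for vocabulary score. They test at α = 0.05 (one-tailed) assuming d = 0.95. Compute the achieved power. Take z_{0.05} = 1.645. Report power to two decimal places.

For two equal groups, power = Φ(d·√(n/2) − z_{α}).
d·√(n/2) = 0.95 × √(10/2) = 0.95 × 2.236 = 2.124.
z_β = 2.124 − 1.645 = 0.479.
Power = Φ(0.479) = 0.684.

power ≈ 0.68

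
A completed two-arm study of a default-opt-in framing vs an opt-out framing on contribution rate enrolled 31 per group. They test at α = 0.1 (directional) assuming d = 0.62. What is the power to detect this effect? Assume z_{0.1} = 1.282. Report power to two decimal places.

For two equal groups, power = Φ(d·√(n/2) − z_{α}).
d·√(n/2) = 0.62 × √(31/2) = 0.62 × 3.937 = 2.441.
z_β = 2.441 − 1.282 = 1.159.
Power = Φ(1.159) = 0.877.

power ≈ 0.88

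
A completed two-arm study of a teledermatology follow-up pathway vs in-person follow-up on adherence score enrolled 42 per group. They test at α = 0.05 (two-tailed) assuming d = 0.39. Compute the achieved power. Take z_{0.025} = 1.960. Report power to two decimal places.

For two equal groups, power = Φ(d·√(n/2) − z_{α/2}).
d·√(n/2) = 0.39 × √(42/2) = 0.39 × 4.583 = 1.787.
z_β = 1.787 − 1.960 = -0.173.
Power = Φ(-0.173) = 0.431.

power ≈ 0.43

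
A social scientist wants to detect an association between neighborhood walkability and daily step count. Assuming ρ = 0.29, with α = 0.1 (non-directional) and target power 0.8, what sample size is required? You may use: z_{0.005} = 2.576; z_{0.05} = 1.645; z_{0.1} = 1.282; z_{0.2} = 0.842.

n = 73

Fisher's z: C = ½·ln((1+r)/(1−r)) = ½·ln(1.8169) = 0.2986.
n = ((z_{α/2} + z_β)/C)² + 3.
(1.645 + 0.842) / 0.2986 = 2.487 / 0.2986 = 8.329.
n = 8.329² + 3 = 69.37 + 3 = 72.4.
Round up.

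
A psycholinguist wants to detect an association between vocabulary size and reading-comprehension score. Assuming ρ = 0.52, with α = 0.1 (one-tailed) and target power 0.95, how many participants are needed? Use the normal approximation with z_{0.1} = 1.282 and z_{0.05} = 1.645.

Fisher's z: C = ½·ln((1+r)/(1−r)) = ½·ln(3.1667) = 0.5763.
n = ((z_{α} + z_β)/C)² + 3.
(1.282 + 1.645) / 0.5763 = 2.927 / 0.5763 = 5.079.
n = 5.079² + 3 = 25.80 + 3 = 28.8.
Round up.

n = 29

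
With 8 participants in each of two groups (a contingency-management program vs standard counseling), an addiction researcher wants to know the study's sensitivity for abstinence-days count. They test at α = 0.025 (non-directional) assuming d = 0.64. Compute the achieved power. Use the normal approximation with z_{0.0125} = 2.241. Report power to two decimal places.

For two equal groups, power = Φ(d·√(n/2) − z_{α/2}).
d·√(n/2) = 0.64 × √(8/2) = 0.64 × 2.000 = 1.280.
z_β = 1.280 − 2.241 = -0.961.
Power = Φ(-0.961) = 0.168.

power ≈ 0.17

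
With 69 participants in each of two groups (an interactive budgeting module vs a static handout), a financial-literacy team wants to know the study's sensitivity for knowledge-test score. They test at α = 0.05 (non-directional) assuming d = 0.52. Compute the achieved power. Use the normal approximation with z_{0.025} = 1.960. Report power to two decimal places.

power ≈ 0.86

For two equal groups, power = Φ(d·√(n/2) − z_{α/2}).
d·√(n/2) = 0.52 × √(69/2) = 0.52 × 5.874 = 3.054.
z_β = 3.054 − 1.960 = 1.094.
Power = Φ(1.094) = 0.863.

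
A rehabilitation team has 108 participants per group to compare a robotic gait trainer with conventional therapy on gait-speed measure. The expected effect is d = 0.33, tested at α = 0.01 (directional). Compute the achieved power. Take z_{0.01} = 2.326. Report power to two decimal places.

For two equal groups, power = Φ(d·√(n/2) − z_{α}).
d·√(n/2) = 0.33 × √(108/2) = 0.33 × 7.348 = 2.425.
z_β = 2.425 − 2.326 = 0.099.
Power = Φ(0.099) = 0.539.

power ≈ 0.54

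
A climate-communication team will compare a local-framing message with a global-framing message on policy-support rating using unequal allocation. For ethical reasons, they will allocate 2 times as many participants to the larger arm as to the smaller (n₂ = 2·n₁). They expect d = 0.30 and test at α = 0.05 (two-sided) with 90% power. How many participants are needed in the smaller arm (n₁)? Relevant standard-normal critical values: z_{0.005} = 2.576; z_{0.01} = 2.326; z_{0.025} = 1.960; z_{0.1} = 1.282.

n₁ = 176

With allocation ratio k = n₂/n₁ = 2, Var(x̄₁−x̄₂) = σ²(1/n₁ + 1/(k·n₁)) = σ²·(k+1)/(k·n₁).
So n₁ = (1 + 1/k)·((z_{α/2} + z_β)/d)² = 1.500 × (3.242/0.30)².
n₁ = 1.500 × 116.78 = 175.2.
Round up: n₁ = 176, giving n₂ = 2 × 176 = 352.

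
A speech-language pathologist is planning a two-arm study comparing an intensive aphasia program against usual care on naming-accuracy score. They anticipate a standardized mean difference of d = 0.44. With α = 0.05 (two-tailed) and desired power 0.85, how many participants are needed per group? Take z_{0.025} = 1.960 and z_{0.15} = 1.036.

For two independent groups with equal n: n = 2·((z_{α/2} + z_β) / d)².
z_{α/2} + z_β = 1.960 + 1.036 = 2.996.
n = 2 × (2.996 / 0.44)² = 2 × 6.809² = 2 × 46.36 = 92.7.
Round up to the next whole participant.

n = 93 per group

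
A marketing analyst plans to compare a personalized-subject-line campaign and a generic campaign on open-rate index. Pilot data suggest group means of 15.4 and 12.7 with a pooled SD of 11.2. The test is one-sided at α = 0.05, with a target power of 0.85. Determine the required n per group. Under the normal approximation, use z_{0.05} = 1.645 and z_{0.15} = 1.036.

Cohen's d = |M₁ − M₂| / SD_pooled = |15.4 − 12.7| / 11.2 = 2.7 / 11.2 = 0.241.
For two independent groups with equal n: n = 2·((z_{α} + z_β) / d)².
z_{α} + z_β = 1.645 + 1.036 = 2.681.
n = 2 × (2.681 / 0.241)² = 2 × 11.124² = 2 × 123.75 = 247.5.
Round up to the next whole participant.

n = 248 per group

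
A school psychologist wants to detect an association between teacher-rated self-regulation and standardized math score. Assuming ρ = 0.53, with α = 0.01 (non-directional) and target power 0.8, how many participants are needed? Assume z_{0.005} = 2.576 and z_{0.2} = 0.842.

n = 37

Fisher's z: C = ½·ln((1+r)/(1−r)) = ½·ln(3.2553) = 0.5901.
n = ((z_{α/2} + z_β)/C)² + 3.
(2.576 + 0.842) / 0.5901 = 3.418 / 0.5901 = 5.792.
n = 5.792² + 3 = 33.55 + 3 = 36.6.
Round up.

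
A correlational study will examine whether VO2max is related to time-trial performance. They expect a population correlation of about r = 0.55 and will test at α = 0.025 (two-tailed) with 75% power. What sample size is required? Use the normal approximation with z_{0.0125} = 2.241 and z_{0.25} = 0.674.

n = 26

Fisher's z: C = ½·ln((1+r)/(1−r)) = ½·ln(3.4444) = 0.6184.
n = ((z_{α/2} + z_β)/C)² + 3.
(2.241 + 0.674) / 0.6184 = 2.915 / 0.6184 = 4.714.
n = 4.714² + 3 = 22.22 + 3 = 25.2.
Round up.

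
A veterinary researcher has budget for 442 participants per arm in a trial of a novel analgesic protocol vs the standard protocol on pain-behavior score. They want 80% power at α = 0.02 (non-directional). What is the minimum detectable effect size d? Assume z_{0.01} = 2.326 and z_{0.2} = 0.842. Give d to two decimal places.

d_min ≈ 0.21

For two independent groups of n = 442 each: d_min = (z_{α/2} + z_β)·√(2/n).
z-sum = 2.326 + 0.842 = 3.168.
d_min = 3.168 × √(2/442) = 3.168 × 0.0673 = 0.213.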